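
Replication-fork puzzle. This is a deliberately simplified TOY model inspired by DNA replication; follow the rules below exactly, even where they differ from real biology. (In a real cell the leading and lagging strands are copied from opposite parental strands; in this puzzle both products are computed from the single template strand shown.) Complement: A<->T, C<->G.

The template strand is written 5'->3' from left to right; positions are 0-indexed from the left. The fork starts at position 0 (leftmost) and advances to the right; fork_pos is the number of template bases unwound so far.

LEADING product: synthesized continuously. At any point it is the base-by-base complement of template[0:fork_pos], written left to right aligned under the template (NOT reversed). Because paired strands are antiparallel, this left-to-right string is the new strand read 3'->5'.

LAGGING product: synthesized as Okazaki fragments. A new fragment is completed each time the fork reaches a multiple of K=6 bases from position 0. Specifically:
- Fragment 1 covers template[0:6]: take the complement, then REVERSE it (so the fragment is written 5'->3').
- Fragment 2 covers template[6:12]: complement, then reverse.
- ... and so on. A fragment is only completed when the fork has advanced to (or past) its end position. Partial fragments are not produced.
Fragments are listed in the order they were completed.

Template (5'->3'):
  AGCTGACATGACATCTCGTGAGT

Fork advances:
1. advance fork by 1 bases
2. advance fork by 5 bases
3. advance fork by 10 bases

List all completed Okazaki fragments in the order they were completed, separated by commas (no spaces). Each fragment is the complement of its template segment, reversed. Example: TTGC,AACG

Answer: TCAGCT,GTCATG

Derivation:
Step 1: advance 1 -> fork_pos = 0 + 1 = 1. Next multiple of 6 is 6 (not reached); still 0 fragment(s).
Step 2: advance 5 -> fork_pos = 1 + 5 = 6. Reached multiple(s) of 6: 6 -> fragment 1 completed (1 total).
Step 3: advance 10 -> fork_pos = 6 + 10 = 16. Reached multiple(s) of 6: 12 -> fragment 2 completed (2 total).
Final fork_pos = 16, so 2 fragment(s) are complete. Build each: template segment -> complement -> reverse.
Fragment 1: template[0:6] = AGCTGA -> complement TCGACT -> reversed TCAGCT
Fragment 2: template[6:12] = CATGAC -> complement GTACTG -> reversed GTCATG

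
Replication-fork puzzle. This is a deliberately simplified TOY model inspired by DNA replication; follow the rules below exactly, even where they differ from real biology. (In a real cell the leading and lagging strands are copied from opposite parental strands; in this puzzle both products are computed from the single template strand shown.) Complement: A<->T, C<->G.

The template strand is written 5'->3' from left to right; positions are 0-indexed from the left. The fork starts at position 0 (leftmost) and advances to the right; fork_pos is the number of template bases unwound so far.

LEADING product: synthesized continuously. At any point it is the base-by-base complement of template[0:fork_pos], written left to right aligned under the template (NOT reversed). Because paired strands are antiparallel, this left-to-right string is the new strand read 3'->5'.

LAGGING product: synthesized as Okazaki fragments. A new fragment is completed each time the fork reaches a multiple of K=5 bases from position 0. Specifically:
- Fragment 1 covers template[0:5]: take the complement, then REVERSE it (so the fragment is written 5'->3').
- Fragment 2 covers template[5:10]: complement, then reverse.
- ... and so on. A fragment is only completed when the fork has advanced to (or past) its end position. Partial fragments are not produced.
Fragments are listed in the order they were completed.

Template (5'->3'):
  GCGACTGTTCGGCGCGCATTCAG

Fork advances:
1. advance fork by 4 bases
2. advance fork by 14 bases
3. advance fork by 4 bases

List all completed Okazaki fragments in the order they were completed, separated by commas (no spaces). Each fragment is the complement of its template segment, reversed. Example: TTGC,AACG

Answer: GTCGC,GAACA,GCGCC,AATGC

Derivation:
Step 1: advance 4 -> fork_pos = 0 + 4 = 4. Next multiple of 5 is 5 (not reached); still 0 fragment(s).
Step 2: advance 14 -> fork_pos = 4 + 14 = 18. Reached multiple(s) of 5: 5, 10, 15 -> fragments 1-3 completed (3 total).
Step 3: advance 4 -> fork_pos = 18 + 4 = 22. Reached multiple(s) of 5: 20 -> fragment 4 completed (4 total).
Final fork_pos = 22, so 4 fragment(s) are complete. Build each: template segment -> complement -> reverse.
Fragment 1: template[0:5] = GCGAC -> complement CGCTG -> reversed GTCGC
Fragment 2: template[5:10] = TGTTC -> complement ACAAG -> reversed GAACA
Fragment 3: template[10:15] = GGCGC -> complement CCGCG -> reversed GCGCC
Fragment 4: template[15:20] = GCATT -> complement CGTAA -> reversed AATGC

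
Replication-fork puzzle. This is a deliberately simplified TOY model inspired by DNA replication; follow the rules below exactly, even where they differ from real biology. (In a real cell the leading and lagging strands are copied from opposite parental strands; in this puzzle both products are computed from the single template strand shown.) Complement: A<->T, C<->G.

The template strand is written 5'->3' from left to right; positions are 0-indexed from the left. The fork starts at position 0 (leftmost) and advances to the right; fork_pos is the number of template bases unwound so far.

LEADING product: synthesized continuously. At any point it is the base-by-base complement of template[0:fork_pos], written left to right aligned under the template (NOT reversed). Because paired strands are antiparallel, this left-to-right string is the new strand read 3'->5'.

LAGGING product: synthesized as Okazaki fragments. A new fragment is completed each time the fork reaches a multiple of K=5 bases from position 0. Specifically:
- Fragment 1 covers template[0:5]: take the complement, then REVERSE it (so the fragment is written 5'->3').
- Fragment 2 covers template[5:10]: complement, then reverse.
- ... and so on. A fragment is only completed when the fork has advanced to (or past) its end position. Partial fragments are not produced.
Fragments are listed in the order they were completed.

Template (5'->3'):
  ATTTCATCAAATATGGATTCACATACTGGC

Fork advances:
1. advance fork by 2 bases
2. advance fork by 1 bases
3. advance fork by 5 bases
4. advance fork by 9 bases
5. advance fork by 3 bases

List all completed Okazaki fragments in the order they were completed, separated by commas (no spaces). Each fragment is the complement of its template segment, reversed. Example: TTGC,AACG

Answer: GAAAT,TTGAT,CATAT,GAATC

Derivation:
Step 1: advance 2 -> fork_pos = 0 + 2 = 2. Next multiple of 5 is 5 (not reached); still 0 fragment(s).
Step 2: advance 1 -> fork_pos = 2 + 1 = 3. Next multiple of 5 is 5 (not reached); still 0 fragment(s).
Step 3: advance 5 -> fork_pos = 3 + 5 = 8. Reached multiple(s) of 5: 5 -> fragment 1 completed (1 total).
Step 4: advance 9 -> fork_pos = 8 + 9 = 17. Reached multiple(s) of 5: 10, 15 -> fragments 2-3 completed (3 total).
Step 5: advance 3 -> fork_pos = 17 + 3 = 20. Reached multiple(s) of 5: 20 -> fragment 4 completed (4 total).
Final fork_pos = 20, so 4 fragment(s) are complete. Build each: template segment -> complement -> reverse.
Fragment 1: template[0:5] = ATTTC -> complement TAAAG -> reversed GAAAT
Fragment 2: template[5:10] = ATCAA -> complement TAGTT -> reversed TTGAT
Fragment 3: template[10:15] = ATATG -> complement TATAC -> reversed CATAT
Fragment 4: template[15:20] = GATTC -> complement CTAAG -> reversed GAATC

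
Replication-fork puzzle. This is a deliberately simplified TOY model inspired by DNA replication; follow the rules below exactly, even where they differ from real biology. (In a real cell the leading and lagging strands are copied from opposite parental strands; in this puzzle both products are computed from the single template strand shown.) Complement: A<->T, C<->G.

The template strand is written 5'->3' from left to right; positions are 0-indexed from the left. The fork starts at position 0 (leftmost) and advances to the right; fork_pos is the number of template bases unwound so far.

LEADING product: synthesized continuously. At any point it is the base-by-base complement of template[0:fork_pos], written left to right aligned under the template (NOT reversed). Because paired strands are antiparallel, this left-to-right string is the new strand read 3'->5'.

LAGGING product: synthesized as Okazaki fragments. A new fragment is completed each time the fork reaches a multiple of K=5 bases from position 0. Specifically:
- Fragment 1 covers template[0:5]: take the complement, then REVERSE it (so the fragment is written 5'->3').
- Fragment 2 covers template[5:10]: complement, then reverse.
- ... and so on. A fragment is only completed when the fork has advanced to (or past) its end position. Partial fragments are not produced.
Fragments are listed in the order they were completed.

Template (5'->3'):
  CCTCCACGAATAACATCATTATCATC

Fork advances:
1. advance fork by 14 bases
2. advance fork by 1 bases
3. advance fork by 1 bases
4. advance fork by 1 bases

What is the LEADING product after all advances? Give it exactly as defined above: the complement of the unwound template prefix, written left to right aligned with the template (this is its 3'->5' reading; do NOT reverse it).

Step 1: advance 14 -> fork_pos = 0 + 14 = 14.
Step 2: advance 1 -> fork_pos = 14 + 1 = 15.
Step 3: advance 1 -> fork_pos = 15 + 1 = 16.
Step 4: advance 1 -> fork_pos = 16 + 1 = 17.
Unwound prefix: template[0:17] = CCTCCACGAATAACATC
Complement it base by base (A<->T, C<->G), keeping left-to-right order:
  [0:5] CCTCC -> GGAGG
  [5:10] ACGAA -> TGCTT
  [10:15] TAACA -> ATTGT
  [15:17] TC -> AG
Concatenate: GGAGGTGCTTATTGTAG (length 17; written aligned with the template, i.e. 3'->5').

Answer: GGAGGTGCTTATTGTAG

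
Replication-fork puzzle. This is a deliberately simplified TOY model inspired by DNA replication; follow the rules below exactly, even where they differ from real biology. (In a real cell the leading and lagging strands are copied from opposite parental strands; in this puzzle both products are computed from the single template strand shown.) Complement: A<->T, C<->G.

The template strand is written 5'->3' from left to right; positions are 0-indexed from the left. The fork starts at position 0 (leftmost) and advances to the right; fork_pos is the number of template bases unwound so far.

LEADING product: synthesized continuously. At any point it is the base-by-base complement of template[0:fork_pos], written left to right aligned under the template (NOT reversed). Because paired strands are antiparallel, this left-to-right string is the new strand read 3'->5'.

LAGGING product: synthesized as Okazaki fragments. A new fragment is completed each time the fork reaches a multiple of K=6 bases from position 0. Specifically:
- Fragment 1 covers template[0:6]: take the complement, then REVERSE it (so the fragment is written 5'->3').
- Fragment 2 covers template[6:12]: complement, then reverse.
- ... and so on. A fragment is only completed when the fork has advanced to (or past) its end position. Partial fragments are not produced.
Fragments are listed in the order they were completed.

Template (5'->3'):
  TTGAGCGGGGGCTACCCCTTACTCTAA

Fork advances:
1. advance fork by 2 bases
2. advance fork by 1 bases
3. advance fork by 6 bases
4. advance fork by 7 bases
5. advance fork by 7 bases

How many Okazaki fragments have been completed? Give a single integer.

Step 1: advance 2 -> fork_pos = 0 + 2 = 2. Next multiple of 6 is 6 (not reached); still 0 fragment(s).
Step 2: advance 1 -> fork_pos = 2 + 1 = 3. Next multiple of 6 is 6 (not reached); still 0 fragment(s).
Step 3: advance 6 -> fork_pos = 3 + 6 = 9. Reached multiple(s) of 6: 6 -> fragment 1 completed (1 total).
Step 4: advance 7 -> fork_pos = 9 + 7 = 16. Reached multiple(s) of 6: 12 -> fragment 2 completed (2 total).
Step 5: advance 7 -> fork_pos = 16 + 7 = 23. Reached multiple(s) of 6: 18 -> fragment 3 completed (3 total).
Check: final fork_pos = 23; the multiples of 6 that are <= 23 are 6..18 -> 23 // 6 = 3 completed fragment(s).

Answer: 3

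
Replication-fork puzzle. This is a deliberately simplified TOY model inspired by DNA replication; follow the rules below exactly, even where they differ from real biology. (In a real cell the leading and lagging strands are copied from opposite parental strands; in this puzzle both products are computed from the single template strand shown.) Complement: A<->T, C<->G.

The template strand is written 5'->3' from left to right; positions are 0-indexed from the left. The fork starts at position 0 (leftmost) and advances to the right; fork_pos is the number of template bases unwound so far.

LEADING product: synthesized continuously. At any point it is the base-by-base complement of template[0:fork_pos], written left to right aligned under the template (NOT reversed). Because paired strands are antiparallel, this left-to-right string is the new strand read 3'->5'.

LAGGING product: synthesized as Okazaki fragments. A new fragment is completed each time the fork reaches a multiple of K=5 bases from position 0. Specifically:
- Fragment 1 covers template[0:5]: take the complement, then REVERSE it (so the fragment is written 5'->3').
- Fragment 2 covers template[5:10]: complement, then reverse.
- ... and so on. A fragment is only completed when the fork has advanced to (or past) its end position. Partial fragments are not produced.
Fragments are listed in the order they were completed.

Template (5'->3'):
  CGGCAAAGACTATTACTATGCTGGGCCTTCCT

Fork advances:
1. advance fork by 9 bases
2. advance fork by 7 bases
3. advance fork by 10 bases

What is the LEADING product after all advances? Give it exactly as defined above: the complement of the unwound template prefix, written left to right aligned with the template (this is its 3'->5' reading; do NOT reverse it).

Step 1: advance 9 -> fork_pos = 0 + 9 = 9.
Step 2: advance 7 -> fork_pos = 9 + 7 = 16.
Step 3: advance 10 -> fork_pos = 16 + 10 = 26.
Unwound prefix: template[0:26] = CGGCAAAGACTATTACTATGCTGGGC
Complement it base by base (A<->T, C<->G), keeping left-to-right order:
  [0:5] CGGCA -> GCCGT
  [5:10] AAGAC -> TTCTG
  [10:15] TATTA -> ATAAT
  [15:20] CTATG -> GATAC
  [20:25] CTGGG -> GACCC
  [25:26] C -> G
Concatenate: GCCGTTTCTGATAATGATACGACCCG (length 26; written aligned with the template, i.e. 3'->5').

Answer: GCCGTTTCTGATAATGATACGACCCG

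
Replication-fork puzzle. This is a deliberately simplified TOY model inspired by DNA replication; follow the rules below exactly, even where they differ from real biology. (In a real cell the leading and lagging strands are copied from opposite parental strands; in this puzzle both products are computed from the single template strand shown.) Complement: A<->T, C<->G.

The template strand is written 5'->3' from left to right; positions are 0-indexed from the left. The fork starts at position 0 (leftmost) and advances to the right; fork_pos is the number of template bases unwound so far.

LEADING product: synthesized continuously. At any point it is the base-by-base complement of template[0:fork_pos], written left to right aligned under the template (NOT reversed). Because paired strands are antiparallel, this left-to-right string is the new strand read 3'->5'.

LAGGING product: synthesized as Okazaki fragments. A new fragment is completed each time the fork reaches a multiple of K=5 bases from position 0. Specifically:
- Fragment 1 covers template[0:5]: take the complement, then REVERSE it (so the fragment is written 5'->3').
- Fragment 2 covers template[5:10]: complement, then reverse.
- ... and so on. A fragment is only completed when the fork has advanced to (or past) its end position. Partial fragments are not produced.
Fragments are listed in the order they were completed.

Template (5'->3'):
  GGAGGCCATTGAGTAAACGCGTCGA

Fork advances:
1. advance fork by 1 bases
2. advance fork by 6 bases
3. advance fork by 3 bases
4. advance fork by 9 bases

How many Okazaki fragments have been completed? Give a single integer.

Answer: 3

Derivation:
Step 1: advance 1 -> fork_pos = 0 + 1 = 1. Next multiple of 5 is 5 (not reached); still 0 fragment(s).
Step 2: advance 6 -> fork_pos = 1 + 6 = 7. Reached multiple(s) of 5: 5 -> fragment 1 completed (1 total).
Step 3: advance 3 -> fork_pos = 7 + 3 = 10. Reached multiple(s) of 5: 10 -> fragment 2 completed (2 total).
Step 4: advance 9 -> fork_pos = 10 + 9 = 19. Reached multiple(s) of 5: 15 -> fragment 3 completed (3 total).
Check: final fork_pos = 19; the multiples of 5 that are <= 19 are 5..15 -> 19 // 5 = 3 completed fragment(s).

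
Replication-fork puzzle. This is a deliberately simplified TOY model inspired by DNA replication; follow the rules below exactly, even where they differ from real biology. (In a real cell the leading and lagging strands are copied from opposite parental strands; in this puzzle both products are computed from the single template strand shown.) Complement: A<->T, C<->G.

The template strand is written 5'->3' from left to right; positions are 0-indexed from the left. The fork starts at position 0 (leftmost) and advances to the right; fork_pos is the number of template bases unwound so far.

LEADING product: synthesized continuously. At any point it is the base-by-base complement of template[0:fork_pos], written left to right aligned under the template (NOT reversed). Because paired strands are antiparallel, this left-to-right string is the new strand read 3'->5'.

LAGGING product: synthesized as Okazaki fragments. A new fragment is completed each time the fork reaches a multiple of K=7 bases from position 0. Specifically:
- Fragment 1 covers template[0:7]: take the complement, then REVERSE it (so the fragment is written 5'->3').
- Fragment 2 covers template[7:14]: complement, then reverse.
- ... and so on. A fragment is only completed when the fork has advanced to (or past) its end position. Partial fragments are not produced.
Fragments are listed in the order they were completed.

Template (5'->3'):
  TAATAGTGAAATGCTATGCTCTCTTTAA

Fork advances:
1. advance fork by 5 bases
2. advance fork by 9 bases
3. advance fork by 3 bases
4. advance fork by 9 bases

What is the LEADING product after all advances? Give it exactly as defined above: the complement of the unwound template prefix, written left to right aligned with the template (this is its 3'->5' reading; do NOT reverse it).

Step 1: advance 5 -> fork_pos = 0 + 5 = 5.
Step 2: advance 9 -> fork_pos = 5 + 9 = 14.
Step 3: advance 3 -> fork_pos = 14 + 3 = 17.
Step 4: advance 9 -> fork_pos = 17 + 9 = 26.
Unwound prefix: template[0:26] = TAATAGTGAAATGCTATGCTCTCTTT
Complement it base by base (A<->T, C<->G), keeping left-to-right order:
  [0:5] TAATA -> ATTAT
  [5:10] GTGAA -> CACTT
  [10:15] ATGCT -> TACGA
  [15:20] ATGCT -> TACGA
  [20:25] CTCTT -> GAGAA
  [25:26] T -> A
Concatenate: ATTATCACTTTACGATACGAGAGAAA (length 26; written aligned with the template, i.e. 3'->5').

Answer: ATTATCACTTTACGATACGAGAGAAA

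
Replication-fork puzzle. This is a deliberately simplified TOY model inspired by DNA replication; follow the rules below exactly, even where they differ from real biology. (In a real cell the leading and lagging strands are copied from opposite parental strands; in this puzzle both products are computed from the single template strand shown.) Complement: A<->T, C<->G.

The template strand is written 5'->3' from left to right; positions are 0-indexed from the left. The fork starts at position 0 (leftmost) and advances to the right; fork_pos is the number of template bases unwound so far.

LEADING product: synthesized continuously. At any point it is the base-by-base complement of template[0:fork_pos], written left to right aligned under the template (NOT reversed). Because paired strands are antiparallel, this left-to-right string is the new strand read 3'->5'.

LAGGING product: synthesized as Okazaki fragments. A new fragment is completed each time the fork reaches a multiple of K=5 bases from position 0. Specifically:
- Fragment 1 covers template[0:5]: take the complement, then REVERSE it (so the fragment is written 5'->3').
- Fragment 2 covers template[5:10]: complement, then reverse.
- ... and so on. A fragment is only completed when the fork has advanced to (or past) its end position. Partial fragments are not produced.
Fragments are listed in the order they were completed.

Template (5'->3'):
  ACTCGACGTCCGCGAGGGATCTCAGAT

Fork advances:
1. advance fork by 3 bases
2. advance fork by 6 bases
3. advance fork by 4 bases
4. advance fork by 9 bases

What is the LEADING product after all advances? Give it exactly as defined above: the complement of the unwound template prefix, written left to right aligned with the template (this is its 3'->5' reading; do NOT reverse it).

Step 1: advance 3 -> fork_pos = 0 + 3 = 3.
Step 2: advance 6 -> fork_pos = 3 + 6 = 9.
Step 3: advance 4 -> fork_pos = 9 + 4 = 13.
Step 4: advance 9 -> fork_pos = 13 + 9 = 22.
Unwound prefix: template[0:22] = ACTCGACGTCCGCGAGGGATCT
Complement it base by base (A<->T, C<->G), keeping left-to-right order:
  [0:5] ACTCG -> TGAGC
  [5:10] ACGTC -> TGCAG
  [10:15] CGCGA -> GCGCT
  [15:20] GGGAT -> CCCTA
  [20:22] CT -> GA
Concatenate: TGAGCTGCAGGCGCTCCCTAGA (length 22; written aligned with the template, i.e. 3'->5').

Answer: TGAGCTGCAGGCGCTCCCTAGA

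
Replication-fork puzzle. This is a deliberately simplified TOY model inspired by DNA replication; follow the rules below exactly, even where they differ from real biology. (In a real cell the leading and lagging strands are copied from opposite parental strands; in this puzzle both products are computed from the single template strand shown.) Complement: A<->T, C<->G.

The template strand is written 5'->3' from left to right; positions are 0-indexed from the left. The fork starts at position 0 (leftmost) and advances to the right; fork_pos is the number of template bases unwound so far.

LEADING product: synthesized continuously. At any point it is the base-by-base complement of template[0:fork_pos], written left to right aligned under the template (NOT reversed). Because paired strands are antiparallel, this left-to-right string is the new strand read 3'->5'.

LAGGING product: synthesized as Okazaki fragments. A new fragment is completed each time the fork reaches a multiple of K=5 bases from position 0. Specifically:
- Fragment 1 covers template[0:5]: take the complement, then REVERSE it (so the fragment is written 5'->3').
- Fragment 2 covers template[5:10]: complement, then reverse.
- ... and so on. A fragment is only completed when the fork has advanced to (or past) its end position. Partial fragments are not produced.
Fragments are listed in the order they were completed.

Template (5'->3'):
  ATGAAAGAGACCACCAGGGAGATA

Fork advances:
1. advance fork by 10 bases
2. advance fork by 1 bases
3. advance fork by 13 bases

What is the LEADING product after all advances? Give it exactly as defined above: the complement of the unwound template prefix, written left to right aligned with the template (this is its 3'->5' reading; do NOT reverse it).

Answer: TACTTTCTCTGGTGGTCCCTCTAT

Derivation:
Step 1: advance 10 -> fork_pos = 0 + 10 = 10.
Step 2: advance 1 -> fork_pos = 10 + 1 = 11.
Step 3: advance 13 -> fork_pos = 11 + 13 = 24.
Unwound prefix: template[0:24] = ATGAAAGAGACCACCAGGGAGATA
Complement it base by base (A<->T, C<->G), keeping left-to-right order:
  [0:5] ATGAA -> TACTT
  [5:10] AGAGA -> TCTCT
  [10:15] CCACC -> GGTGG
  [15:20] AGGGA -> TCCCT
  [20:24] GATA -> CTAT
Concatenate: TACTTTCTCTGGTGGTCCCTCTAT (length 24; written aligned with the template, i.e. 3'->5').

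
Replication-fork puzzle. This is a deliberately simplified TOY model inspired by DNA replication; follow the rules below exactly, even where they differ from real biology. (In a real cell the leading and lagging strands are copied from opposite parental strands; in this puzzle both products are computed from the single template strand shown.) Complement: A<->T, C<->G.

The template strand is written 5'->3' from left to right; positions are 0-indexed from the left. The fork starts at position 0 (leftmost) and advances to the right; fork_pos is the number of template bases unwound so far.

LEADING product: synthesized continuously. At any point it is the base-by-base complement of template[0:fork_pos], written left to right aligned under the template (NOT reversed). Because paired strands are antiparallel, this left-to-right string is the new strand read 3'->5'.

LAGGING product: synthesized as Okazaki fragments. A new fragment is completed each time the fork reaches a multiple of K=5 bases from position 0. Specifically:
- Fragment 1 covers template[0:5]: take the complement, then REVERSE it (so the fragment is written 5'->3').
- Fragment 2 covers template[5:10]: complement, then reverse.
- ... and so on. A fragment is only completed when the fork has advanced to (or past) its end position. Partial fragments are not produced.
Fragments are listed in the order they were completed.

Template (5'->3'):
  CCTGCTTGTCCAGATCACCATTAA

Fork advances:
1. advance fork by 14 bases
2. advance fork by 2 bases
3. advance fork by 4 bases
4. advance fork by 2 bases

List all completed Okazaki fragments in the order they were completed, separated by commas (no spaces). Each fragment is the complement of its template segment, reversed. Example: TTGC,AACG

Step 1: advance 14 -> fork_pos = 0 + 14 = 14. Reached multiple(s) of 5: 5, 10 -> fragments 1-2 completed (2 total).
Step 2: advance 2 -> fork_pos = 14 + 2 = 16. Reached multiple(s) of 5: 15 -> fragment 3 completed (3 total).
Step 3: advance 4 -> fork_pos = 16 + 4 = 20. Reached multiple(s) of 5: 20 -> fragment 4 completed (4 total).
Step 4: advance 2 -> fork_pos = 20 + 2 = 22. Next multiple of 5 is 25 (not reached); still 4 fragment(s).
Final fork_pos = 22, so 4 fragment(s) are complete. Build each: template segment -> complement -> reverse.
Fragment 1: template[0:5] = CCTGC -> complement GGACG -> reversed GCAGG
Fragment 2: template[5:10] = TTGTC -> complement AACAG -> reversed GACAA
Fragment 3: template[10:15] = CAGAT -> complement GTCTA -> reversed ATCTG
Fragment 4: template[15:20] = CACCA -> complement GTGGT -> reversed TGGTG

Answer: GCAGG,GACAA,ATCTG,TGGTG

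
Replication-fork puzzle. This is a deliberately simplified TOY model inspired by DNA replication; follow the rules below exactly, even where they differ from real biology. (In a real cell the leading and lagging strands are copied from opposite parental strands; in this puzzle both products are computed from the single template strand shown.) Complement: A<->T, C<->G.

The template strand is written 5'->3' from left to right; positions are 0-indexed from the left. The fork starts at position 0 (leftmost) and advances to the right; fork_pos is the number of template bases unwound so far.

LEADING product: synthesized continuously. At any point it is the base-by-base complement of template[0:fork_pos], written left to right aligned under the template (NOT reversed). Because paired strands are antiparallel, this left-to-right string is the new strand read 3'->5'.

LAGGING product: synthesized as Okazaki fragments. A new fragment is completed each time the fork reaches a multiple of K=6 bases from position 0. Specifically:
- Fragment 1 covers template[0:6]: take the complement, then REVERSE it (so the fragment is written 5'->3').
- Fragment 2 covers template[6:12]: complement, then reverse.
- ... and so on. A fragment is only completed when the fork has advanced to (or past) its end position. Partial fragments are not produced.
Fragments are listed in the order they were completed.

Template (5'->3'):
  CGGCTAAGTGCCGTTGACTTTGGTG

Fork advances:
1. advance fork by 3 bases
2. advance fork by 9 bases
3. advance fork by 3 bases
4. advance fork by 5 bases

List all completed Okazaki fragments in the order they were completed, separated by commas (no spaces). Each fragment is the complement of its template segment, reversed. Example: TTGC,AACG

Step 1: advance 3 -> fork_pos = 0 + 3 = 3. Next multiple of 6 is 6 (not reached); still 0 fragment(s).
Step 2: advance 9 -> fork_pos = 3 + 9 = 12. Reached multiple(s) of 6: 6, 12 -> fragments 1-2 completed (2 total).
Step 3: advance 3 -> fork_pos = 12 + 3 = 15. Next multiple of 6 is 18 (not reached); still 2 fragment(s).
Step 4: advance 5 -> fork_pos = 15 + 5 = 20. Reached multiple(s) of 6: 18 -> fragment 3 completed (3 total).
Final fork_pos = 20, so 3 fragment(s) are complete. Build each: template segment -> complement -> reverse.
Fragment 1: template[0:6] = CGGCTA -> complement GCCGAT -> reversed TAGCCG
Fragment 2: template[6:12] = AGTGCC -> complement TCACGG -> reversed GGCACT
Fragment 3: template[12:18] = GTTGAC -> complement CAACTG -> reversed GTCAAC

Answer: TAGCCG,GGCACT,GTCAAC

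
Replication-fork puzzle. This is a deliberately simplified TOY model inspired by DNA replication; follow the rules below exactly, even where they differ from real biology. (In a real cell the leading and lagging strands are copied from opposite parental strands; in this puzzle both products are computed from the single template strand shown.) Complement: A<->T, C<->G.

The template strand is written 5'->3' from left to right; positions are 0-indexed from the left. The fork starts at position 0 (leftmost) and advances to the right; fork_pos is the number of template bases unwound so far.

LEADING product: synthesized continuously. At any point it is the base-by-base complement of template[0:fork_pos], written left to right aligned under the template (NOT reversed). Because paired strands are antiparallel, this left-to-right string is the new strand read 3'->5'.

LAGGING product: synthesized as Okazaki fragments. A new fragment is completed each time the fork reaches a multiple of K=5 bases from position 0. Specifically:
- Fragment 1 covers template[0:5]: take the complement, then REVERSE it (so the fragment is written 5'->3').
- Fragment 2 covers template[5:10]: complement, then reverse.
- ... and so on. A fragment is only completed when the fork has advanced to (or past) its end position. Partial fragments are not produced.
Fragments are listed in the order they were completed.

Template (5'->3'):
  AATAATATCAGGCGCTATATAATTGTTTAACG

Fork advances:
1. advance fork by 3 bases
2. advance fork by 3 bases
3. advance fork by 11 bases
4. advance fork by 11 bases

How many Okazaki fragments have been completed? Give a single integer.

Step 1: advance 3 -> fork_pos = 0 + 3 = 3. Next multiple of 5 is 5 (not reached); still 0 fragment(s).
Step 2: advance 3 -> fork_pos = 3 + 3 = 6. Reached multiple(s) of 5: 5 -> fragment 1 completed (1 total).
Step 3: advance 11 -> fork_pos = 6 + 11 = 17. Reached multiple(s) of 5: 10, 15 -> fragments 2-3 completed (3 total).
Step 4: advance 11 -> fork_pos = 17 + 11 = 28. Reached multiple(s) of 5: 20, 25 -> fragments 4-5 completed (5 total).
Check: final fork_pos = 28; the multiples of 5 that are <= 28 are 5..25 -> 28 // 5 = 5 completed fragment(s).

Answer: 5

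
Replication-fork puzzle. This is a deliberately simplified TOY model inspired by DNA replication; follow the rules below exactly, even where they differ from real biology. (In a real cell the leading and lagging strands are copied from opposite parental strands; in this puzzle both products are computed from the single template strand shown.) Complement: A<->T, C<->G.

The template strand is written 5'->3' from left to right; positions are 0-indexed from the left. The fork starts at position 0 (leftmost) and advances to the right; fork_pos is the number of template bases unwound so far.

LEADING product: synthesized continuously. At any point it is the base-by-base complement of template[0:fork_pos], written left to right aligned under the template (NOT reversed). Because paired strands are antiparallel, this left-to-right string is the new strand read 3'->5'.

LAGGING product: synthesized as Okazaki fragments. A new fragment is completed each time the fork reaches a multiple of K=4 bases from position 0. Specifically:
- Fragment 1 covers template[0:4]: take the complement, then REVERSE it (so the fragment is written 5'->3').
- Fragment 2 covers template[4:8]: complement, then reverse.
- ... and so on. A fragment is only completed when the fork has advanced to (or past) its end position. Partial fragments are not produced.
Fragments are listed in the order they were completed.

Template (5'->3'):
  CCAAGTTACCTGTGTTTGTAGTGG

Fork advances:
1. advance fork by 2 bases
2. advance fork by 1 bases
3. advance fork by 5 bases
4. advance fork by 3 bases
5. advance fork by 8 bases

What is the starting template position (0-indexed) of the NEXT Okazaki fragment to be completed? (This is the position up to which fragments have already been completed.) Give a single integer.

Step 1: advance 2 -> fork_pos = 0 + 2 = 2. Next multiple of 4 is 4 (not reached); still 0 fragment(s).
Step 2: advance 1 -> fork_pos = 2 + 1 = 3. Next multiple of 4 is 4 (not reached); still 0 fragment(s).
Step 3: advance 5 -> fork_pos = 3 + 5 = 8. Reached multiple(s) of 4: 4, 8 -> fragments 1-2 completed (2 total).
Step 4: advance 3 -> fork_pos = 8 + 3 = 11. Next multiple of 4 is 12 (not reached); still 2 fragment(s).
Step 5: advance 8 -> fork_pos = 11 + 8 = 19. Reached multiple(s) of 4: 12, 16 -> fragments 3-4 completed (4 total).
4 fragment(s) completed, covering template[0:16] (4 x 4 = 16). The next fragment, fragment 5, covers template[16:20], so it starts at position 16.

Answer: 16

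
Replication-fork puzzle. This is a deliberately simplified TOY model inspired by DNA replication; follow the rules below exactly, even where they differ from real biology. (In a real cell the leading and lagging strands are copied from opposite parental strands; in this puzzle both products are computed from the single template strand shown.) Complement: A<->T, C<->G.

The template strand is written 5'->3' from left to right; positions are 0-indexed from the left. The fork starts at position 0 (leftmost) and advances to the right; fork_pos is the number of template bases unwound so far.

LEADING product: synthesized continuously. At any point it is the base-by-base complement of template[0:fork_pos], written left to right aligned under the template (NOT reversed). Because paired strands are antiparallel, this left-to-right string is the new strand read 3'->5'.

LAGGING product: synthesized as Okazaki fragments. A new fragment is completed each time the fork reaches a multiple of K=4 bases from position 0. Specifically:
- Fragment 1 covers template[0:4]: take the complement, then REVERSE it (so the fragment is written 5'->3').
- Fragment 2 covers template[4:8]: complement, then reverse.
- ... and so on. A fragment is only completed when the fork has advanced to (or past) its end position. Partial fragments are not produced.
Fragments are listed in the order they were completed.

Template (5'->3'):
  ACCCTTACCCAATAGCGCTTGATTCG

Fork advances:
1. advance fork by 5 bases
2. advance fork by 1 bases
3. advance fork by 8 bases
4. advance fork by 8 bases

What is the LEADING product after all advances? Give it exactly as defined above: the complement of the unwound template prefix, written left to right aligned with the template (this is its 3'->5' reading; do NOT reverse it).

Answer: TGGGAATGGGTTATCGCGAACT

Derivation:
Step 1: advance 5 -> fork_pos = 0 + 5 = 5.
Step 2: advance 1 -> fork_pos = 5 + 1 = 6.
Step 3: advance 8 -> fork_pos = 6 + 8 = 14.
Step 4: advance 8 -> fork_pos = 14 + 8 = 22.
Unwound prefix: template[0:22] = ACCCTTACCCAATAGCGCTTGA
Complement it base by base (A<->T, C<->G), keeping left-to-right order:
  [0:5] ACCCT -> TGGGA
  [5:10] TACCC -> ATGGG
  [10:15] AATAG -> TTATC
  [15:20] CGCTT -> GCGAA
  [20:22] GA -> CT
Concatenate: TGGGAATGGGTTATCGCGAACT (length 22; written aligned with the template, i.e. 3'->5').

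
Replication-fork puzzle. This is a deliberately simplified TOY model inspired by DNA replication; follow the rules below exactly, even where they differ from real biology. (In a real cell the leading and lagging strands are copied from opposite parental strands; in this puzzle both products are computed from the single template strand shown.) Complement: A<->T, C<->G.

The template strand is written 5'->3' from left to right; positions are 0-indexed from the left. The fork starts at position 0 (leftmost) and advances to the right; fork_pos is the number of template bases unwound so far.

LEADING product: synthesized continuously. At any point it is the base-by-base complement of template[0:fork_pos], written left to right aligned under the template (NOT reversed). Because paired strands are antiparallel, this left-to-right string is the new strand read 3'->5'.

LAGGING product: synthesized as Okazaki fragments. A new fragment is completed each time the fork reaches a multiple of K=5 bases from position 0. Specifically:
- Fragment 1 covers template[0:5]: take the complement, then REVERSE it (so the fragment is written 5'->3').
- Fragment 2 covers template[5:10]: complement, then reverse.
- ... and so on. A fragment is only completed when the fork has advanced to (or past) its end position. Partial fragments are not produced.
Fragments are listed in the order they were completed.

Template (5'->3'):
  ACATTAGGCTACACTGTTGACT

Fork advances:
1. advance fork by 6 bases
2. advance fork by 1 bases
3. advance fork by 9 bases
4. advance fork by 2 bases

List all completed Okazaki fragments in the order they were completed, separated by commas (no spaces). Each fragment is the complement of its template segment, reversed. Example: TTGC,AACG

Answer: AATGT,AGCCT,AGTGT

Derivation:
Step 1: advance 6 -> fork_pos = 0 + 6 = 6. Reached multiple(s) of 5: 5 -> fragment 1 completed (1 total).
Step 2: advance 1 -> fork_pos = 6 + 1 = 7. Next multiple of 5 is 10 (not reached); still 1 fragment(s).
Step 3: advance 9 -> fork_pos = 7 + 9 = 16. Reached multiple(s) of 5: 10, 15 -> fragments 2-3 completed (3 total).
Step 4: advance 2 -> fork_pos = 16 + 2 = 18. Next multiple of 5 is 20 (not reached); still 3 fragment(s).
Final fork_pos = 18, so 3 fragment(s) are complete. Build each: template segment -> complement -> reverse.
Fragment 1: template[0:5] = ACATT -> complement TGTAA -> reversed AATGT
Fragment 2: template[5:10] = AGGCT -> complement TCCGA -> reversed AGCCT
Fragment 3: template[10:15] = ACACT -> complement TGTGA -> reversed AGTGT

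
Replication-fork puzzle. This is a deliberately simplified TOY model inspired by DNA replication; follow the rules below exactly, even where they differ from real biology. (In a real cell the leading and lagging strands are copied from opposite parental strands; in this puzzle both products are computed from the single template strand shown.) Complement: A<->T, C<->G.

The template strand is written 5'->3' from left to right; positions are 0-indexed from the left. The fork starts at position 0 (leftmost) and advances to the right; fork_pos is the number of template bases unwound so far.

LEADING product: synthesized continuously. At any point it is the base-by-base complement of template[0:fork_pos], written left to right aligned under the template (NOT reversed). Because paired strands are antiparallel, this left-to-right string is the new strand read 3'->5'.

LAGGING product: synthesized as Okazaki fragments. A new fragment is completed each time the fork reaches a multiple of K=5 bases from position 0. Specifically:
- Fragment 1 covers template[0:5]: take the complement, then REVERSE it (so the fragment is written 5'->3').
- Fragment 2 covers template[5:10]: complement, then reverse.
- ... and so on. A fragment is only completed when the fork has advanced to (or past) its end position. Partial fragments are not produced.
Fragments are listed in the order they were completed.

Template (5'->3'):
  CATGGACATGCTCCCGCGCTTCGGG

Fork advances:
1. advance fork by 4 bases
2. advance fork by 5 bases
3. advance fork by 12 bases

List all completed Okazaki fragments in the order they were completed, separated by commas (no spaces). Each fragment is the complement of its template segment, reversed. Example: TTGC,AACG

Answer: CCATG,CATGT,GGGAG,AGCGC

Derivation:
Step 1: advance 4 -> fork_pos = 0 + 4 = 4. Next multiple of 5 is 5 (not reached); still 0 fragment(s).
Step 2: advance 5 -> fork_pos = 4 + 5 = 9. Reached multiple(s) of 5: 5 -> fragment 1 completed (1 total).
Step 3: advance 12 -> fork_pos = 9 + 12 = 21. Reached multiple(s) of 5: 10, 15, 20 -> fragments 2-4 completed (4 total).
Final fork_pos = 21, so 4 fragment(s) are complete. Build each: template segment -> complement -> reverse.
Fragment 1: template[0:5] = CATGG -> complement GTACC -> reversed CCATG
Fragment 2: template[5:10] = ACATG -> complement TGTAC -> reversed CATGT
Fragment 3: template[10:15] = CTCCC -> complement GAGGG -> reversed GGGAG
Fragment 4: template[15:20] = GCGCT -> complement CGCGA -> reversed AGCGC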